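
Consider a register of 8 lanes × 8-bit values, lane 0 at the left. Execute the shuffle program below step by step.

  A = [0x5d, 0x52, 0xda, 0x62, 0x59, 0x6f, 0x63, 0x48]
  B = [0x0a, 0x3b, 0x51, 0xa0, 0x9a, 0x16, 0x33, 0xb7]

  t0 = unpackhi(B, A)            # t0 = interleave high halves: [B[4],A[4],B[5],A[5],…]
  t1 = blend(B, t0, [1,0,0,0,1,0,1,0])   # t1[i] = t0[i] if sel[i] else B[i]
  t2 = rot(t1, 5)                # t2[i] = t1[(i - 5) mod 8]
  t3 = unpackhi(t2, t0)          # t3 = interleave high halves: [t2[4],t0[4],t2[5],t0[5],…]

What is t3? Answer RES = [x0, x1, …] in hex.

RES = [0xb7, 0x33, 0x9a, 0x63, 0x3b, 0xb7, 0x51, 0x48]

t0 = [0x9a, 0x59, 0x16, 0x6f, 0x33, 0x63, 0xb7, 0x48]
t1 = [0x9a, 0x3b, 0x51, 0xa0, 0x33, 0x16, 0xb7, 0xb7]
t2 = [0xa0, 0x33, 0x16, 0xb7, 0xb7, 0x9a, 0x3b, 0x51]
t3 = [0xb7, 0x33, 0x9a, 0x63, 0x3b, 0xb7, 0x51, 0x48]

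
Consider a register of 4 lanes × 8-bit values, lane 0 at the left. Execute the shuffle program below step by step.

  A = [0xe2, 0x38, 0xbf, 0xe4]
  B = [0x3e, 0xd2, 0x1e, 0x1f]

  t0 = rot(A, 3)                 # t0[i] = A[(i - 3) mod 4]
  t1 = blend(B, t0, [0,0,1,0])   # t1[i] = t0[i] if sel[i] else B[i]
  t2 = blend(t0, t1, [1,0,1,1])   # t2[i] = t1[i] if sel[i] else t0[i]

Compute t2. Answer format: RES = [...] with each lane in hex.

t0 = [0x38, 0xbf, 0xe4, 0xe2]
t1 = [0x3e, 0xd2, 0xe4, 0x1f]
t2 = [0x3e, 0xbf, 0xe4, 0x1f]

RES = [0x3e, 0xbf, 0xe4, 0x1f]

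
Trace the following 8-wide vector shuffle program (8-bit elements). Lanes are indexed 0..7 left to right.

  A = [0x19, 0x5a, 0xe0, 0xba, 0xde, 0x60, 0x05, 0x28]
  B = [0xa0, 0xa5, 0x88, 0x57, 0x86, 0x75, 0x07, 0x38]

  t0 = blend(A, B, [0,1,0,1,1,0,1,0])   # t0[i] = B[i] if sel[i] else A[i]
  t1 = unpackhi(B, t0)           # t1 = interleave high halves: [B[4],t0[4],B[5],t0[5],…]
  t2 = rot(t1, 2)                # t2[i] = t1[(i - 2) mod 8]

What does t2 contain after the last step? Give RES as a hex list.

→ t0 |19|a5|e0|57|86|60|07|28|
→ t1 |86|86|75|60|07|07|38|28|
→ t2 |38|28|86|86|75|60|07|07|

RES = [0x38, 0x28, 0x86, 0x86, 0x75, 0x60, 0x07, 0x07]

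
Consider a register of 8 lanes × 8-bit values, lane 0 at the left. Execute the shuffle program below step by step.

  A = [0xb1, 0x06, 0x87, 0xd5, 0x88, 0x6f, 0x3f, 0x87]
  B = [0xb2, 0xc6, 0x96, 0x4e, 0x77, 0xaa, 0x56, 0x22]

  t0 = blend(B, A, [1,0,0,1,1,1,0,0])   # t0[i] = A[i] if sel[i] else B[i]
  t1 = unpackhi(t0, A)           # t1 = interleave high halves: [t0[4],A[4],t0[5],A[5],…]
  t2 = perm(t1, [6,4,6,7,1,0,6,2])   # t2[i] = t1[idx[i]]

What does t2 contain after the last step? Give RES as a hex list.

  t0: b1 c6 96 d5 88 6f 56 22
  t1: 88 88 6f 6f 56 3f 22 87
  t2: 22 56 22 87 88 88 22 6f

RES = [ 0x22  0x56  0x22  0x87  0x88  0x88  0x22  0x6f ]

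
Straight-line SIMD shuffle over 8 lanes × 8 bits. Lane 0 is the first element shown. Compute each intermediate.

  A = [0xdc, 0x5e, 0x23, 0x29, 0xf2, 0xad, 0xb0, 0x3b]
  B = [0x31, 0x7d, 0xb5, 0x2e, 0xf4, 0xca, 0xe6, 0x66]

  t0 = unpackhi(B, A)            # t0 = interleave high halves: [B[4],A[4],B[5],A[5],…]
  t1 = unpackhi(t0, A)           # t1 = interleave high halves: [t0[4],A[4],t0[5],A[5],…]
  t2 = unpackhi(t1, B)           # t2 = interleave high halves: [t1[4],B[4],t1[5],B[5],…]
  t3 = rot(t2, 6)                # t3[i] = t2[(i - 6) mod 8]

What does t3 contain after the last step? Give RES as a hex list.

t0 = [0xf4, 0xf2, 0xca, 0xad, 0xe6, 0xb0, 0x66, 0x3b]
t1 = [0xe6, 0xf2, 0xb0, 0xad, 0x66, 0xb0, 0x3b, 0x3b]
t2 = [0x66, 0xf4, 0xb0, 0xca, 0x3b, 0xe6, 0x3b, 0x66]
t3 = [0xb0, 0xca, 0x3b, 0xe6, 0x3b, 0x66, 0x66, 0xf4]

RES = [ 0xb0  0xca  0x3b  0xe6  0x3b  0x66  0x66  0xf4 ]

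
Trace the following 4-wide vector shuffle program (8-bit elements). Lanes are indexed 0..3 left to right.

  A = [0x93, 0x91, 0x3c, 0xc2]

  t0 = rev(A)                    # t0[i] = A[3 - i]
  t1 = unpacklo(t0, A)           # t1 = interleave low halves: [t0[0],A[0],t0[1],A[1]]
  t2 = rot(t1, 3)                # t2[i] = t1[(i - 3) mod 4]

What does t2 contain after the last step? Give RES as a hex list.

RES = [ 0x93  0x3c  0x91  0xc2 ]

→ t0 |c2|3c|91|93|
→ t1 |c2|93|3c|91|
→ t2 |93|3c|91|c2|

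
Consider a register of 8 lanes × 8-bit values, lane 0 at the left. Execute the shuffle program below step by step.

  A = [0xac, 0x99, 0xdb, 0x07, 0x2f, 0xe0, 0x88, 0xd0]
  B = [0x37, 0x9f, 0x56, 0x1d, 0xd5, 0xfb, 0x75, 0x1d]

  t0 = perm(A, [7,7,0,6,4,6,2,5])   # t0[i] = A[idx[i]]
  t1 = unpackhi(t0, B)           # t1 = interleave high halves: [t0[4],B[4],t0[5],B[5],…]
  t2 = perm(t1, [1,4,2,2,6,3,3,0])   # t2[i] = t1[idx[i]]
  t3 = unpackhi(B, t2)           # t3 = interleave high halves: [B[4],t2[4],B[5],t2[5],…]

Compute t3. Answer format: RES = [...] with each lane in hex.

RES = [0xd5, 0xe0, 0xfb, 0xfb, 0x75, 0xfb, 0x1d, 0x2f]

→ t0 |d0|d0|ac|88|2f|88|db|e0|
→ t1 |2f|d5|88|fb|db|75|e0|1d|
→ t2 |d5|db|88|88|e0|fb|fb|2f|
→ t3 |d5|e0|fb|fb|75|fb|1d|2f|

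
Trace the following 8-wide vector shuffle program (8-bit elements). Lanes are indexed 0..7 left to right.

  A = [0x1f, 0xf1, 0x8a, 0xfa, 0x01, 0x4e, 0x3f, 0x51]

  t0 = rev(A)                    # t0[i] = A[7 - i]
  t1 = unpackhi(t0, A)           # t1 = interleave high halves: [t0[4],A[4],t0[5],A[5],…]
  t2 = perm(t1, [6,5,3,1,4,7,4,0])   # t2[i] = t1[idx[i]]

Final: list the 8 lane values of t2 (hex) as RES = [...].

  t0: 51 3f 4e 01 fa 8a f1 1f
  t1: fa 01 8a 4e f1 3f 1f 51
  t2: 1f 3f 4e 01 f1 51 f1 fa

RES = [0x1f, 0x3f, 0x4e, 0x01, 0xf1, 0x51, 0xf1, 0xfa]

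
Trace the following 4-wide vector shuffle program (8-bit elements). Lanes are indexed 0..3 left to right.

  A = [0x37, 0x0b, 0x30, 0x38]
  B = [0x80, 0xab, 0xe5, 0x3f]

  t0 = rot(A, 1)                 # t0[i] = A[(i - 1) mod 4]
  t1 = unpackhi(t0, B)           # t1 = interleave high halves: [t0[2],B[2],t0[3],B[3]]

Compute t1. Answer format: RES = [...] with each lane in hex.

→ t0 |38|37|0b|30|
→ t1 |0b|e5|30|3f|

RES = [ 0x0b  0xe5  0x30  0x3f ]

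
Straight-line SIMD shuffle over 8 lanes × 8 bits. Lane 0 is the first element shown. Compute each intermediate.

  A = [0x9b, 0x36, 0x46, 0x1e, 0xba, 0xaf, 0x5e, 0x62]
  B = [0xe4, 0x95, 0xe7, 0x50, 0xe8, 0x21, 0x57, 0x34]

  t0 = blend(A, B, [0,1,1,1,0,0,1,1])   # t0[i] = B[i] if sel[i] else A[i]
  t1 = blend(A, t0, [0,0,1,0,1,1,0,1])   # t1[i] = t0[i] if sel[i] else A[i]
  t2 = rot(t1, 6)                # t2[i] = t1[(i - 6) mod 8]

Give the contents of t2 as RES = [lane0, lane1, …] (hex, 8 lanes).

RES = [0xe7, 0x1e, 0xba, 0xaf, 0x5e, 0x34, 0x9b, 0x36]

t0 = [0x9b, 0x95, 0xe7, 0x50, 0xba, 0xaf, 0x57, 0x34]
t1 = [0x9b, 0x36, 0xe7, 0x1e, 0xba, 0xaf, 0x5e, 0x34]
t2 = [0xe7, 0x1e, 0xba, 0xaf, 0x5e, 0x34, 0x9b, 0x36]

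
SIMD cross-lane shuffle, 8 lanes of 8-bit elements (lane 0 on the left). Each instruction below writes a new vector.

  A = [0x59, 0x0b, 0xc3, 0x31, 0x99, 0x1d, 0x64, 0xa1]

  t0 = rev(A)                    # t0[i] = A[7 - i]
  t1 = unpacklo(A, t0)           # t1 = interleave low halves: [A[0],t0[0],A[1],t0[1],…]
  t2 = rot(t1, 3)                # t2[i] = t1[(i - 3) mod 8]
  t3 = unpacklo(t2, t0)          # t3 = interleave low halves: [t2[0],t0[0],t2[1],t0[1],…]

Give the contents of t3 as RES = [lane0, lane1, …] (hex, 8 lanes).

RES = [0x1d, 0xa1, 0x31, 0x64, 0x99, 0x1d, 0x59, 0x99]

→ t0 |a1|64|1d|99|31|c3|0b|59|
→ t1 |59|a1|0b|64|c3|1d|31|99|
→ t2 |1d|31|99|59|a1|0b|64|c3|
→ t3 |1d|a1|31|64|99|1d|59|99|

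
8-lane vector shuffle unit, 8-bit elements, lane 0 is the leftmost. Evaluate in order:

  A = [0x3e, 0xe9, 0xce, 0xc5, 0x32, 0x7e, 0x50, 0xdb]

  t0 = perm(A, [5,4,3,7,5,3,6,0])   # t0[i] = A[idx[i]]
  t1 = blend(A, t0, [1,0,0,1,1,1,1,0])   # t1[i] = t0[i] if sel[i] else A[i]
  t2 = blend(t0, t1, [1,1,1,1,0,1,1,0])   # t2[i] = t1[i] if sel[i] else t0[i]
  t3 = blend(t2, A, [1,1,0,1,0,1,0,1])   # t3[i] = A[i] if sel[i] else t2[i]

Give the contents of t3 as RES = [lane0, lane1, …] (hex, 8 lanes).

RES = [ 0x3e  0xe9  0xce  0xc5  0x7e  0x7e  0x50  0xdb ]

  t0: 7e 32 c5 db 7e c5 50 3e
  t1: 7e e9 ce db 7e c5 50 db
  t2: 7e e9 ce db 7e c5 50 3e
  t3: 3e e9 ce c5 7e 7e 50 db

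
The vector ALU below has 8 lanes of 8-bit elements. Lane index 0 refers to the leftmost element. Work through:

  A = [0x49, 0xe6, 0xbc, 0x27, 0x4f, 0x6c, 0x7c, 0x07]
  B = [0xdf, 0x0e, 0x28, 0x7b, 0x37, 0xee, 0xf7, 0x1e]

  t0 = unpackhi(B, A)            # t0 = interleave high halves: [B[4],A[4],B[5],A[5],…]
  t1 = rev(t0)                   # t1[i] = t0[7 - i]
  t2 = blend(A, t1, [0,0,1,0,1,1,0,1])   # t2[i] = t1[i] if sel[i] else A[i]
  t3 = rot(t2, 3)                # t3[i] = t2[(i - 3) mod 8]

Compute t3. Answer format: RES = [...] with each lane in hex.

t0 = [0x37, 0x4f, 0xee, 0x6c, 0xf7, 0x7c, 0x1e, 0x07]
t1 = [0x07, 0x1e, 0x7c, 0xf7, 0x6c, 0xee, 0x4f, 0x37]
t2 = [0x49, 0xe6, 0x7c, 0x27, 0x6c, 0xee, 0x7c, 0x37]
t3 = [0xee, 0x7c, 0x37, 0x49, 0xe6, 0x7c, 0x27, 0x6c]

RES = [ 0xee  0x7c  0x37  0x49  0xe6  0x7c  0x27  0x6c ]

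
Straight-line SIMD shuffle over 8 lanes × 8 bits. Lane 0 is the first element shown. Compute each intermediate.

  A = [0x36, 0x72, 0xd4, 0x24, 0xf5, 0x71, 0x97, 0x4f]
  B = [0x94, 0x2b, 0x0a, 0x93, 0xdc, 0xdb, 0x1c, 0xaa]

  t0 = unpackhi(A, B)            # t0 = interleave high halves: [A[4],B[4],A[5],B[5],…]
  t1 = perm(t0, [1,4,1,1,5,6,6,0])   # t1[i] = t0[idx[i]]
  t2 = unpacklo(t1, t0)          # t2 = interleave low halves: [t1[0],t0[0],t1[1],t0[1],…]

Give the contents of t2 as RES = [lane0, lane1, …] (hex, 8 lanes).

RES = [ 0xdc  0xf5  0x97  0xdc  0xdc  0x71  0xdc  0xdb ]

  t0: f5 dc 71 db 97 1c 4f aa
  t1: dc 97 dc dc 1c 4f 4f f5
  t2: dc f5 97 dc dc 71 dc db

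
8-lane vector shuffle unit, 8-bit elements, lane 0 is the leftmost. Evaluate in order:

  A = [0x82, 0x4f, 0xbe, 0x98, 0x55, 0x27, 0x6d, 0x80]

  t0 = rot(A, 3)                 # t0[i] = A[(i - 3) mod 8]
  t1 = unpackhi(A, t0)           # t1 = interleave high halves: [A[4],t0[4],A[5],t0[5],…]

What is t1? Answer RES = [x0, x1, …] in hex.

RES = [0x55, 0x4f, 0x27, 0xbe, 0x6d, 0x98, 0x80, 0x55]

t0 = [0x27, 0x6d, 0x80, 0x82, 0x4f, 0xbe, 0x98, 0x55]
t1 = [0x55, 0x4f, 0x27, 0xbe, 0x6d, 0x98, 0x80, 0x55]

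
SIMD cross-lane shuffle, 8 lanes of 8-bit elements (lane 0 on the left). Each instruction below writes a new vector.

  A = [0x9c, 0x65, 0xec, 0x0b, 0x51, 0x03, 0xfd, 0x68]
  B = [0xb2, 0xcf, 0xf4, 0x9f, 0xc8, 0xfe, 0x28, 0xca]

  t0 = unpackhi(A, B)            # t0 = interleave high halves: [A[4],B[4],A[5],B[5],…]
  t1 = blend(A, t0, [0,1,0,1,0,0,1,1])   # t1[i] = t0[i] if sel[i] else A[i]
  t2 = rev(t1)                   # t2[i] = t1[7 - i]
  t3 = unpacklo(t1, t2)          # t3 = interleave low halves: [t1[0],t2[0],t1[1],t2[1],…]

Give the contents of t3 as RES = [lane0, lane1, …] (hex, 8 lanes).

  t0: 51 c8 03 fe fd 28 68 ca
  t1: 9c c8 ec fe 51 03 68 ca
  t2: ca 68 03 51 fe ec c8 9c
  t3: 9c ca c8 68 ec 03 fe 51

RES = [0x9c, 0xca, 0xc8, 0x68, 0xec, 0x03, 0xfe, 0x51]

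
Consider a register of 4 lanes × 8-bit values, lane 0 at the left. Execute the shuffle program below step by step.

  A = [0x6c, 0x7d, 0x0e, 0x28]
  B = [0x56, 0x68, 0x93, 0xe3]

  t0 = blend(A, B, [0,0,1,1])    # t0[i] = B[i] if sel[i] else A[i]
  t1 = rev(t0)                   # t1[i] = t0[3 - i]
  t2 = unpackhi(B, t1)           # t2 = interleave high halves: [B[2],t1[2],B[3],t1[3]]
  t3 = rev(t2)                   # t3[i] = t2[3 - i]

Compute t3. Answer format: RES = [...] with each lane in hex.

RES = [ 0x6c  0xe3  0x7d  0x93 ]

t0 = [0x6c, 0x7d, 0x93, 0xe3]
t1 = [0xe3, 0x93, 0x7d, 0x6c]
t2 = [0x93, 0x7d, 0xe3, 0x6c]
t3 = [0x6c, 0xe3, 0x7d, 0x93]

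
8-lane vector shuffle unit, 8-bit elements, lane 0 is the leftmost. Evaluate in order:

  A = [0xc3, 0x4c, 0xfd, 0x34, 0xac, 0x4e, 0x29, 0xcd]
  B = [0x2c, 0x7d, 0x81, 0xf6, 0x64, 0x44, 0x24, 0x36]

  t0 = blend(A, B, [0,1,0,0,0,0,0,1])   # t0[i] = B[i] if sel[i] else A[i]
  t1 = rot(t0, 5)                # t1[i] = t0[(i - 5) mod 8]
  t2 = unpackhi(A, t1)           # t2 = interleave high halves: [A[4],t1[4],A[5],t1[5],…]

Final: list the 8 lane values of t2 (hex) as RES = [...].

  t0: c3 7d fd 34 ac 4e 29 36
  t1: 34 ac 4e 29 36 c3 7d fd
  t2: ac 36 4e c3 29 7d cd fd

RES = [0xac, 0x36, 0x4e, 0xc3, 0x29, 0x7d, 0xcd, 0xfd]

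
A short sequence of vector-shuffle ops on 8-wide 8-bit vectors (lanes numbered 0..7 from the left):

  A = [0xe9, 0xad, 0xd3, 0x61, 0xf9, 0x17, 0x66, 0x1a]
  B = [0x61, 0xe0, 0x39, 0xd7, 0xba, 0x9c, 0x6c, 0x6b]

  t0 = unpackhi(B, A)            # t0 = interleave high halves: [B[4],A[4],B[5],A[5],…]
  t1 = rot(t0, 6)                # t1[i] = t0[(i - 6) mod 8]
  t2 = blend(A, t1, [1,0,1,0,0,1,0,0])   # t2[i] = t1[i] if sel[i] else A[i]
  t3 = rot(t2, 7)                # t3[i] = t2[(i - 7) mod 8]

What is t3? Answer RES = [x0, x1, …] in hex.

  t0: ba f9 9c 17 6c 66 6b 1a
  t1: 9c 17 6c 66 6b 1a ba f9
  t2: 9c ad 6c 61 f9 1a 66 1a
  t3: ad 6c 61 f9 1a 66 1a 9c

RES = [ 0xad  0x6c  0x61  0xf9  0x1a  0x66  0x1a  0x9c ]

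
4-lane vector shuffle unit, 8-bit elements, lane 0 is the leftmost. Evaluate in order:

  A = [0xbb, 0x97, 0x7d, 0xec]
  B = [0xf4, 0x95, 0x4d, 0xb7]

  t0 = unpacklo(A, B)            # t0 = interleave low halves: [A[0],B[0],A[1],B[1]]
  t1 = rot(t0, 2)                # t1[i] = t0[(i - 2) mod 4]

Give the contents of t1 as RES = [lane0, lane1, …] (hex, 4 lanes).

RES = [0x97, 0x95, 0xbb, 0xf4]

→ t0 |bb|f4|97|95|
→ t1 |97|95|bb|f4|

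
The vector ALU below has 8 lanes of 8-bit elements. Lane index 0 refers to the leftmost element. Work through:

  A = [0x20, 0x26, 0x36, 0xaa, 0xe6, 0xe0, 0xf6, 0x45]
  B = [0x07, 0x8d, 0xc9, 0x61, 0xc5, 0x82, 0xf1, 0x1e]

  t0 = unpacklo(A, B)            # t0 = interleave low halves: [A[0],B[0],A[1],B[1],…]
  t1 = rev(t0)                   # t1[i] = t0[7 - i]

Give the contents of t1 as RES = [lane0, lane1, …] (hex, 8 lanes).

  t0: 20 07 26 8d 36 c9 aa 61
  t1: 61 aa c9 36 8d 26 07 20

RES = [0x61, 0xaa, 0xc9, 0x36, 0x8d, 0x26, 0x07, 0x20]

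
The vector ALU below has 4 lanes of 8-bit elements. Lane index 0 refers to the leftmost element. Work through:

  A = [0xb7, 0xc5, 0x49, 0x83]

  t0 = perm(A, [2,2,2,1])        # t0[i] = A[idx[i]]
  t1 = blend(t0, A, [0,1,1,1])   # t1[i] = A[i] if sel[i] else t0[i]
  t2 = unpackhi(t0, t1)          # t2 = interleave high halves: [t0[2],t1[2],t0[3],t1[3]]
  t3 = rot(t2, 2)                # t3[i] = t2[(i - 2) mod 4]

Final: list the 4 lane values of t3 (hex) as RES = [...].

t0 = [0x49, 0x49, 0x49, 0xc5]
t1 = [0x49, 0xc5, 0x49, 0x83]
t2 = [0x49, 0x49, 0xc5, 0x83]
t3 = [0xc5, 0x83, 0x49, 0x49]

RES = [0xc5, 0x83, 0x49, 0x49]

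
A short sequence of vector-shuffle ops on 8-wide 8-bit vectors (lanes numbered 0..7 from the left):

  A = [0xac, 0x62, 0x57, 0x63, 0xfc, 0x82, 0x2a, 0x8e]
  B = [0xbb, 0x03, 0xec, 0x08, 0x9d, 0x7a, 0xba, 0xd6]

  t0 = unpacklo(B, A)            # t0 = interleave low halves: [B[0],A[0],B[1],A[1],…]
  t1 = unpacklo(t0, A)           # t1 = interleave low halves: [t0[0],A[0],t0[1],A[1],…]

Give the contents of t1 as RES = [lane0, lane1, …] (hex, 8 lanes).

  t0: bb ac 03 62 ec 57 08 63
  t1: bb ac ac 62 03 57 62 63

RES = [0xbb, 0xac, 0xac, 0x62, 0x03, 0x57, 0x62, 0x63]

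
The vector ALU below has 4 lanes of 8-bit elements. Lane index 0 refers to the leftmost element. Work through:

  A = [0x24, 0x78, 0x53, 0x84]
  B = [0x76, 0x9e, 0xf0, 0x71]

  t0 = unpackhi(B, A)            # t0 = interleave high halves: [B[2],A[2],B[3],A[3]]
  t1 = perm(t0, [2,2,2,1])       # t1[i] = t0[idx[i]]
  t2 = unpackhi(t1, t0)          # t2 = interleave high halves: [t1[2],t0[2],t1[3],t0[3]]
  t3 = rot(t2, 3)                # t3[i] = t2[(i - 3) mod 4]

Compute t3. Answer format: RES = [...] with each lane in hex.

t0 = [0xf0, 0x53, 0x71, 0x84]
t1 = [0x71, 0x71, 0x71, 0x53]
t2 = [0x71, 0x71, 0x53, 0x84]
t3 = [0x71, 0x53, 0x84, 0x71]

RES = [0x71, 0x53, 0x84, 0x71]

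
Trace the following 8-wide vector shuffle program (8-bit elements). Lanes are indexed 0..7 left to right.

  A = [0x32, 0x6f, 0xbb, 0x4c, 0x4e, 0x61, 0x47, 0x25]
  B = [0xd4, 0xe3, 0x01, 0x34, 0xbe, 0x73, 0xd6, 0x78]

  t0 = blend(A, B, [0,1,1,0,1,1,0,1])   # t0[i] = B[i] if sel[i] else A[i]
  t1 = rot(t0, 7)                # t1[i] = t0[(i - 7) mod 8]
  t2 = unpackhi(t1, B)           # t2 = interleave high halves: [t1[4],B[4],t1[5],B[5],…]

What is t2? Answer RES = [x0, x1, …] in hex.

→ t0 |32|e3|01|4c|be|73|47|78|
→ t1 |e3|01|4c|be|73|47|78|32|
→ t2 |73|be|47|73|78|d6|32|78|

RES = [0x73, 0xbe, 0x47, 0x73, 0x78, 0xd6, 0x32, 0x78]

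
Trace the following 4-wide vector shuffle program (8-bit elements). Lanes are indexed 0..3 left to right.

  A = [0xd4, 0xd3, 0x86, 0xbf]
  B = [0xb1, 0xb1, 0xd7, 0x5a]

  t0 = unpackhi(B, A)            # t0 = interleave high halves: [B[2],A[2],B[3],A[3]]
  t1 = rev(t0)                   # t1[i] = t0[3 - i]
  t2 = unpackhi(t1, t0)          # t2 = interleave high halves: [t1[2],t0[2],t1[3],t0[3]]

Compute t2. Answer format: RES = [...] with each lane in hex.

  t0: d7 86 5a bf
  t1: bf 5a 86 d7
  t2: 86 5a d7 bf

RES = [ 0x86  0x5a  0xd7  0xbf ]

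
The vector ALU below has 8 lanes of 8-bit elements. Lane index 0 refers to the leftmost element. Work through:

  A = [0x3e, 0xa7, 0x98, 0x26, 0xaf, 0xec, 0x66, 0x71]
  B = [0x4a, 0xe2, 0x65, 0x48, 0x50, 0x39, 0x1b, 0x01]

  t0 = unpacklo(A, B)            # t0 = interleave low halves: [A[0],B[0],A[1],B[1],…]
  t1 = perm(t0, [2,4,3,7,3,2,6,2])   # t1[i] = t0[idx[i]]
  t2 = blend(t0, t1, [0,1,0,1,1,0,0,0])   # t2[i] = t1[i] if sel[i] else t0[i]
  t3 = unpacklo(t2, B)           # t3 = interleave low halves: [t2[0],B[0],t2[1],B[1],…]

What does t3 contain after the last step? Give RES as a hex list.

t0 = [0x3e, 0x4a, 0xa7, 0xe2, 0x98, 0x65, 0x26, 0x48]
t1 = [0xa7, 0x98, 0xe2, 0x48, 0xe2, 0xa7, 0x26, 0xa7]
t2 = [0x3e, 0x98, 0xa7, 0x48, 0xe2, 0x65, 0x26, 0x48]
t3 = [0x3e, 0x4a, 0x98, 0xe2, 0xa7, 0x65, 0x48, 0x48]

RES = [0x3e, 0x4a, 0x98, 0xe2, 0xa7, 0x65, 0x48, 0x48]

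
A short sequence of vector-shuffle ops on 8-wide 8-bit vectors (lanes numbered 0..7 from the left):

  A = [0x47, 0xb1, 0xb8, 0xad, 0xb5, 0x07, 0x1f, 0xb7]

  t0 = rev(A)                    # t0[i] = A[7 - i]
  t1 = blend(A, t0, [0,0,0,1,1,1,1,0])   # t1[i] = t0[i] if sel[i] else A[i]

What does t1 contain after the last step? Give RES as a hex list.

  t0: b7 1f 07 b5 ad b8 b1 47
  t1: 47 b1 b8 b5 ad b8 b1 b7

RES = [0x47, 0xb1, 0xb8, 0xb5, 0xad, 0xb8, 0xb1, 0xb7]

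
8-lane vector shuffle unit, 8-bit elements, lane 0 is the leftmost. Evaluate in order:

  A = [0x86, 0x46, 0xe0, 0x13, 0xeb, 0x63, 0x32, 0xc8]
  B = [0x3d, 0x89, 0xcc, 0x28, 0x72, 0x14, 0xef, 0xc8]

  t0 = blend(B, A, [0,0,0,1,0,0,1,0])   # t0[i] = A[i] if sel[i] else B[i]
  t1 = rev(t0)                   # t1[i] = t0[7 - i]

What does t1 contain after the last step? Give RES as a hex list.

t0 = [0x3d, 0x89, 0xcc, 0x13, 0x72, 0x14, 0x32, 0xc8]
t1 = [0xc8, 0x32, 0x14, 0x72, 0x13, 0xcc, 0x89, 0x3d]

RES = [ 0xc8  0x32  0x14  0x72  0x13  0xcc  0x89  0x3d ]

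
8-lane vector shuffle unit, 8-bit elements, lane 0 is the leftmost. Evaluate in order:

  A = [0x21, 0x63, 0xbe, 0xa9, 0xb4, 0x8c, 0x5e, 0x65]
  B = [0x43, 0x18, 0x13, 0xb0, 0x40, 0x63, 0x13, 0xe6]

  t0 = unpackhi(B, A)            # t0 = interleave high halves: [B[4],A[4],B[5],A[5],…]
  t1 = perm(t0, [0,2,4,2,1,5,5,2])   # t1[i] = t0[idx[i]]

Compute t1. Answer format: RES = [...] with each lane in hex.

t0 = [0x40, 0xb4, 0x63, 0x8c, 0x13, 0x5e, 0xe6, 0x65]
t1 = [0x40, 0x63, 0x13, 0x63, 0xb4, 0x5e, 0x5e, 0x63]

RES = [0x40, 0x63, 0x13, 0x63, 0xb4, 0x5e, 0x5e, 0x63]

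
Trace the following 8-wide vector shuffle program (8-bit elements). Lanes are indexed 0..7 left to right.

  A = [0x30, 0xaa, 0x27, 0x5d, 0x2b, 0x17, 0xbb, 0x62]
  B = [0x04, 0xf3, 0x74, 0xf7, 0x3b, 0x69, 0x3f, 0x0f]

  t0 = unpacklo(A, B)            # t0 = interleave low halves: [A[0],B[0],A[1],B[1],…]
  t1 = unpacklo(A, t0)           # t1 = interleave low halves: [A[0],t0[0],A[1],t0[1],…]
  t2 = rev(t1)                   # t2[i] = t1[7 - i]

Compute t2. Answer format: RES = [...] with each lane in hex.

t0 = [0x30, 0x04, 0xaa, 0xf3, 0x27, 0x74, 0x5d, 0xf7]
t1 = [0x30, 0x30, 0xaa, 0x04, 0x27, 0xaa, 0x5d, 0xf3]
t2 = [0xf3, 0x5d, 0xaa, 0x27, 0x04, 0xaa, 0x30, 0x30]

RES = [ 0xf3  0x5d  0xaa  0x27  0x04  0xaa  0x30  0x30 ]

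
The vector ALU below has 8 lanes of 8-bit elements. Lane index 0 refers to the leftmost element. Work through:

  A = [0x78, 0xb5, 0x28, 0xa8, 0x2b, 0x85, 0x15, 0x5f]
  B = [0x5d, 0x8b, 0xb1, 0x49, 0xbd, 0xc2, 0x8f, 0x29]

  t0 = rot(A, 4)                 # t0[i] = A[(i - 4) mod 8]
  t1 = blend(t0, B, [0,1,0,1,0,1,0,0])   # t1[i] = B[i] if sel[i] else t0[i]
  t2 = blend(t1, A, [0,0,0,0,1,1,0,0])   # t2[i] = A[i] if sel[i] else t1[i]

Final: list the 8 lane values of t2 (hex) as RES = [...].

RES = [ 0x2b  0x8b  0x15  0x49  0x2b  0x85  0x28  0xa8 ]

t0 = [0x2b, 0x85, 0x15, 0x5f, 0x78, 0xb5, 0x28, 0xa8]
t1 = [0x2b, 0x8b, 0x15, 0x49, 0x78, 0xc2, 0x28, 0xa8]
t2 = [0x2b, 0x8b, 0x15, 0x49, 0x2b, 0x85, 0x28, 0xa8]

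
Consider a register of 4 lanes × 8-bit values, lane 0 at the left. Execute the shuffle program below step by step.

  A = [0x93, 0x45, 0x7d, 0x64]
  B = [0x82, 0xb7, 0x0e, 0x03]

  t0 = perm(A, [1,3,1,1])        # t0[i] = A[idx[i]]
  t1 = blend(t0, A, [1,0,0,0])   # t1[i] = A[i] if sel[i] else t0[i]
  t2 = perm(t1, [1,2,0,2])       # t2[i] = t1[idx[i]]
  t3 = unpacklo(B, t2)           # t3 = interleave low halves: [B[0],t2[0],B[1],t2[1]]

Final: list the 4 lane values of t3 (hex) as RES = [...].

RES = [0x82, 0x64, 0xb7, 0x45]

t0 = [0x45, 0x64, 0x45, 0x45]
t1 = [0x93, 0x64, 0x45, 0x45]
t2 = [0x64, 0x45, 0x93, 0x45]
t3 = [0x82, 0x64, 0xb7, 0x45]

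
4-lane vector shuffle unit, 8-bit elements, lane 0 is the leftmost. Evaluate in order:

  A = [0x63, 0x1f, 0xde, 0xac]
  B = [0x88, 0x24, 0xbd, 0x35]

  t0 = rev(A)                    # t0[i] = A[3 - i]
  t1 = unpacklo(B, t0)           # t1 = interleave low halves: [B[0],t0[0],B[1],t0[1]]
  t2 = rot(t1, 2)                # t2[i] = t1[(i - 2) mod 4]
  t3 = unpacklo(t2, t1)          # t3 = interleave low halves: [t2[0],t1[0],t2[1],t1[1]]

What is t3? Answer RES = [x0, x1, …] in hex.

  t0: ac de 1f 63
  t1: 88 ac 24 de
  t2: 24 de 88 ac
  t3: 24 88 de ac

RES = [0x24, 0x88, 0xde, 0xac]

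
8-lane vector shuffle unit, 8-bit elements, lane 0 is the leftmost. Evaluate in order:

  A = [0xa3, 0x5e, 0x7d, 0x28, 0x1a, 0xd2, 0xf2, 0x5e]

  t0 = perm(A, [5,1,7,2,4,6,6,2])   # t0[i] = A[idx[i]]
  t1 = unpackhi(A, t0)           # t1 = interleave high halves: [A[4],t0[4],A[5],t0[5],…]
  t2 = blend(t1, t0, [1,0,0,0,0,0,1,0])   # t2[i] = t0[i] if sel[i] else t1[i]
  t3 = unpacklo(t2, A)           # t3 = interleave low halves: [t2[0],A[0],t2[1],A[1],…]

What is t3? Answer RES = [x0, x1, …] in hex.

RES = [0xd2, 0xa3, 0x1a, 0x5e, 0xd2, 0x7d, 0xf2, 0x28]

→ t0 |d2|5e|5e|7d|1a|f2|f2|7d|
→ t1 |1a|1a|d2|f2|f2|f2|5e|7d|
→ t2 |d2|1a|d2|f2|f2|f2|f2|7d|
→ t3 |d2|a3|1a|5e|d2|7d|f2|28|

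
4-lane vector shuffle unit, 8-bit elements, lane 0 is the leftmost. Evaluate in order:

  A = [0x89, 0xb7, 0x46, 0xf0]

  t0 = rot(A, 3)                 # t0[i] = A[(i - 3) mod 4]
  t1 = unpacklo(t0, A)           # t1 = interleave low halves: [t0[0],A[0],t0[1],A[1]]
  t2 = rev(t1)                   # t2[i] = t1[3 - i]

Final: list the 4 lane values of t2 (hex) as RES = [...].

RES = [ 0xb7  0x46  0x89  0xb7 ]

  t0: b7 46 f0 89
  t1: b7 89 46 b7
  t2: b7 46 89 b7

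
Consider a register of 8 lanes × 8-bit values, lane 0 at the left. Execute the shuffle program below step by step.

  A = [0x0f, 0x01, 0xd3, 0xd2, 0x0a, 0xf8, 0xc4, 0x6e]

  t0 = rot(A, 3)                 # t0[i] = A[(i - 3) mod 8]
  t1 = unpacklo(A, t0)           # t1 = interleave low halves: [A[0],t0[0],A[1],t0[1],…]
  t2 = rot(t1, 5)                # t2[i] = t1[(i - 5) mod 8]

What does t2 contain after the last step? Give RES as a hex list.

RES = [ 0xc4  0xd3  0x6e  0xd2  0x0f  0x0f  0xf8  0x01 ]

t0 = [0xf8, 0xc4, 0x6e, 0x0f, 0x01, 0xd3, 0xd2, 0x0a]
t1 = [0x0f, 0xf8, 0x01, 0xc4, 0xd3, 0x6e, 0xd2, 0x0f]
t2 = [0xc4, 0xd3, 0x6e, 0xd2, 0x0f, 0x0f, 0xf8, 0x01]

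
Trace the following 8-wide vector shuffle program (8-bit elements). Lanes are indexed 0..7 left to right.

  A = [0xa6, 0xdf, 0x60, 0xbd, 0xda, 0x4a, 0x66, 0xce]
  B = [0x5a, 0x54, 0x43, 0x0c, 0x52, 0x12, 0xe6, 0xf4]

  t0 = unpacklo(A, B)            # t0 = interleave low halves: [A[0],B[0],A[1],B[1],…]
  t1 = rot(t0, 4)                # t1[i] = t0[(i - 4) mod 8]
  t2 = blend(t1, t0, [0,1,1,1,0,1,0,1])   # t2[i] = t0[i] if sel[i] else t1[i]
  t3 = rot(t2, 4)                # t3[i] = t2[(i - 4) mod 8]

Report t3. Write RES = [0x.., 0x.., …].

→ t0 |a6|5a|df|54|60|43|bd|0c|
→ t1 |60|43|bd|0c|a6|5a|df|54|
→ t2 |60|5a|df|54|a6|43|df|0c|
→ t3 |a6|43|df|0c|60|5a|df|54|

RES = [0xa6, 0x43, 0xdf, 0x0c, 0x60, 0x5a, 0xdf, 0x54]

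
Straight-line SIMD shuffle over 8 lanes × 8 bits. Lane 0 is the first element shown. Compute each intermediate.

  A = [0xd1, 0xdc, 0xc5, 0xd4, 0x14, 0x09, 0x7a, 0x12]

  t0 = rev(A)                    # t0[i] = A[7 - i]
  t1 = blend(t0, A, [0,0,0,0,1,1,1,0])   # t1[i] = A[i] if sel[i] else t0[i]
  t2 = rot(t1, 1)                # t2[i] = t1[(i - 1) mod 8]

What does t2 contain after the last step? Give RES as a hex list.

RES = [ 0xd1  0x12  0x7a  0x09  0x14  0x14  0x09  0x7a ]

→ t0 |12|7a|09|14|d4|c5|dc|d1|
→ t1 |12|7a|09|14|14|09|7a|d1|
→ t2 |d1|12|7a|09|14|14|09|7a|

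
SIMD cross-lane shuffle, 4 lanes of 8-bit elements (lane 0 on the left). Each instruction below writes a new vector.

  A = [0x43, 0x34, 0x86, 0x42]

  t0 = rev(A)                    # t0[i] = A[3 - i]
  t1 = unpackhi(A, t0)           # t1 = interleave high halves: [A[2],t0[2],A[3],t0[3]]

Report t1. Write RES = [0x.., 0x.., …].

→ t0 |42|86|34|43|
→ t1 |86|34|42|43|

RES = [ 0x86  0x34  0x42  0x43 ]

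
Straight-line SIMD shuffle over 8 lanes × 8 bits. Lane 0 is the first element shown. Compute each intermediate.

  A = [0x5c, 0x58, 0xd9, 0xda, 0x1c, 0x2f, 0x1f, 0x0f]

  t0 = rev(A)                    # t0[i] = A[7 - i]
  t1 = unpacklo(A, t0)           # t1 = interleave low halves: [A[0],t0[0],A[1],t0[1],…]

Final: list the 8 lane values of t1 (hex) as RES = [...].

RES = [ 0x5c  0x0f  0x58  0x1f  0xd9  0x2f  0xda  0x1c ]

  t0: 0f 1f 2f 1c da d9 58 5c
  t1: 5c 0f 58 1f d9 2f da 1c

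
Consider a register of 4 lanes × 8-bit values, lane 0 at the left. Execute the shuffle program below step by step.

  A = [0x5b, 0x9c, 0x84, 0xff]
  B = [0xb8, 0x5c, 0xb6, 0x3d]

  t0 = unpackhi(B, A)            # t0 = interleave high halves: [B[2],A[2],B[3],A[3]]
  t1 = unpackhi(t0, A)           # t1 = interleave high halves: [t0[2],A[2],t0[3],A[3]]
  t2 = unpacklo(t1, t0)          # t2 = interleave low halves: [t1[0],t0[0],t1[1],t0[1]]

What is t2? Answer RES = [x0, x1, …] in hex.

RES = [0x3d, 0xb6, 0x84, 0x84]

→ t0 |b6|84|3d|ff|
→ t1 |3d|84|ff|ff|
→ t2 |3d|b6|84|84|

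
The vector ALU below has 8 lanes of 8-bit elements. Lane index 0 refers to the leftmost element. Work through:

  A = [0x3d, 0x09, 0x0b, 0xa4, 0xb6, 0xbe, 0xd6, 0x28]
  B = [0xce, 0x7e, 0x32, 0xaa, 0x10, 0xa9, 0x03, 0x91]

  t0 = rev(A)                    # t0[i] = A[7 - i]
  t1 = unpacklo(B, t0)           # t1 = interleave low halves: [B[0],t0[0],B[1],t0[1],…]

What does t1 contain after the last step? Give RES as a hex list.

→ t0 |28|d6|be|b6|a4|0b|09|3d|
→ t1 |ce|28|7e|d6|32|be|aa|b6|

RES = [ 0xce  0x28  0x7e  0xd6  0x32  0xbe  0xaa  0xb6 ]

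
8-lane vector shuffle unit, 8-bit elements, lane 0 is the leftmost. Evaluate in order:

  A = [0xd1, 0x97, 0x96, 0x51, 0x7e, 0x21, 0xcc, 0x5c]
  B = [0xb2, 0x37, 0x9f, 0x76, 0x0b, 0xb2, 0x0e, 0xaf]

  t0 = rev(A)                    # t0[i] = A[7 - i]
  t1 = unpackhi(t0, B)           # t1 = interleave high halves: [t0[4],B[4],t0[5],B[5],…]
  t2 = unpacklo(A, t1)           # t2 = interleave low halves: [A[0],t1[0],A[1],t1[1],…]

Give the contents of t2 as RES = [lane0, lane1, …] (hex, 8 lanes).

RES = [ 0xd1  0x51  0x97  0x0b  0x96  0x96  0x51  0xb2 ]

t0 = [0x5c, 0xcc, 0x21, 0x7e, 0x51, 0x96, 0x97, 0xd1]
t1 = [0x51, 0x0b, 0x96, 0xb2, 0x97, 0x0e, 0xd1, 0xaf]
t2 = [0xd1, 0x51, 0x97, 0x0b, 0x96, 0x96, 0x51, 0xb2]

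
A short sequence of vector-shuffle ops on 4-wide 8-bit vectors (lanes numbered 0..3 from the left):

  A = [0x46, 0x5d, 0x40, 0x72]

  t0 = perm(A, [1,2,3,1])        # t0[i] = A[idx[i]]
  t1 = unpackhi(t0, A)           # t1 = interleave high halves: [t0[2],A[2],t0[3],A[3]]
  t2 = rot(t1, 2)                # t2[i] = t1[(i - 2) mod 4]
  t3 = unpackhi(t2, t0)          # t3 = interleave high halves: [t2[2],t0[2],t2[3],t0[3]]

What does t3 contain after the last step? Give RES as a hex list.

→ t0 |5d|40|72|5d|
→ t1 |72|40|5d|72|
→ t2 |5d|72|72|40|
→ t3 |72|72|40|5d|

RES = [ 0x72  0x72  0x40  0x5d ]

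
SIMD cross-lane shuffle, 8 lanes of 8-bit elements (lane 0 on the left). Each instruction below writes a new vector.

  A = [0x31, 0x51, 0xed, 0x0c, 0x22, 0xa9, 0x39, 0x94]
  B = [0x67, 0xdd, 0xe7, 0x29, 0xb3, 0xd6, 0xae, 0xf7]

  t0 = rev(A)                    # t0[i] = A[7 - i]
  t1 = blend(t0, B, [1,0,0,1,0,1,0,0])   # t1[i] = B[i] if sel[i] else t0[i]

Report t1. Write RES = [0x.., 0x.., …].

RES = [ 0x67  0x39  0xa9  0x29  0x0c  0xd6  0x51  0x31 ]

→ t0 |94|39|a9|22|0c|ed|51|31|
→ t1 |67|39|a9|29|0c|d6|51|31|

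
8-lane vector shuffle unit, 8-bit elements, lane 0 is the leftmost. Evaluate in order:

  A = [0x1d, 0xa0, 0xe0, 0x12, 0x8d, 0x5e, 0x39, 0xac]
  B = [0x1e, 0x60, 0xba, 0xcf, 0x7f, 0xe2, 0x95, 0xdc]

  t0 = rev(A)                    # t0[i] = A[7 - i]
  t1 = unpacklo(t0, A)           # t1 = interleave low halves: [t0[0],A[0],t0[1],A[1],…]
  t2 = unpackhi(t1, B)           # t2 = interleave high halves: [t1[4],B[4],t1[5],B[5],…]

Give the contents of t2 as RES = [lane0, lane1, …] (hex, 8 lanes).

RES = [ 0x5e  0x7f  0xe0  0xe2  0x8d  0x95  0x12  0xdc ]

t0 = [0xac, 0x39, 0x5e, 0x8d, 0x12, 0xe0, 0xa0, 0x1d]
t1 = [0xac, 0x1d, 0x39, 0xa0, 0x5e, 0xe0, 0x8d, 0x12]
t2 = [0x5e, 0x7f, 0xe0, 0xe2, 0x8d, 0x95, 0x12, 0xdc]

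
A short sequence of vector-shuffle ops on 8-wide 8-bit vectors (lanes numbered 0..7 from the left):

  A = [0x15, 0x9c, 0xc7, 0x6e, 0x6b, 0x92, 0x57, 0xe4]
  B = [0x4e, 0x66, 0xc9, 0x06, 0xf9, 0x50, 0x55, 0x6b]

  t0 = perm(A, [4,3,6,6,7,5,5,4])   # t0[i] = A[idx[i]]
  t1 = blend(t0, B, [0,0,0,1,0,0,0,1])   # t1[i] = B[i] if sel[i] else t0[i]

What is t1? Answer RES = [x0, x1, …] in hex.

→ t0 |6b|6e|57|57|e4|92|92|6b|
→ t1 |6b|6e|57|06|e4|92|92|6b|

RES = [0x6b, 0x6e, 0x57, 0x06, 0xe4, 0x92, 0x92, 0x6b]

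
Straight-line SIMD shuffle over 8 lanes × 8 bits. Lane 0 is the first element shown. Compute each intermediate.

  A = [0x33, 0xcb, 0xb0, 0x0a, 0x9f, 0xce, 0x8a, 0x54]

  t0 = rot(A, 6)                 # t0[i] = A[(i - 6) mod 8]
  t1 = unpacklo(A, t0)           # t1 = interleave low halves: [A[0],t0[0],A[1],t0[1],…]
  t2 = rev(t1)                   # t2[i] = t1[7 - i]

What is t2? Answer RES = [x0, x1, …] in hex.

t0 = [0xb0, 0x0a, 0x9f, 0xce, 0x8a, 0x54, 0x33, 0xcb]
t1 = [0x33, 0xb0, 0xcb, 0x0a, 0xb0, 0x9f, 0x0a, 0xce]
t2 = [0xce, 0x0a, 0x9f, 0xb0, 0x0a, 0xcb, 0xb0, 0x33]

RES = [ 0xce  0x0a  0x9f  0xb0  0x0a  0xcb  0xb0  0x33 ]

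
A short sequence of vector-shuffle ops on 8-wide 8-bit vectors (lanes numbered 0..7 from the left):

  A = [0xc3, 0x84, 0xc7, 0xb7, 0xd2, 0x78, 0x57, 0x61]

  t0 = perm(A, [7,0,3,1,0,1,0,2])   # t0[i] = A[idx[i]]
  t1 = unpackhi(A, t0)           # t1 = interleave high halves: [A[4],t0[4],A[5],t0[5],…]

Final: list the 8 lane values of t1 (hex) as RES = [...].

  t0: 61 c3 b7 84 c3 84 c3 c7
  t1: d2 c3 78 84 57 c3 61 c7

RES = [0xd2, 0xc3, 0x78, 0x84, 0x57, 0xc3, 0x61, 0xc7]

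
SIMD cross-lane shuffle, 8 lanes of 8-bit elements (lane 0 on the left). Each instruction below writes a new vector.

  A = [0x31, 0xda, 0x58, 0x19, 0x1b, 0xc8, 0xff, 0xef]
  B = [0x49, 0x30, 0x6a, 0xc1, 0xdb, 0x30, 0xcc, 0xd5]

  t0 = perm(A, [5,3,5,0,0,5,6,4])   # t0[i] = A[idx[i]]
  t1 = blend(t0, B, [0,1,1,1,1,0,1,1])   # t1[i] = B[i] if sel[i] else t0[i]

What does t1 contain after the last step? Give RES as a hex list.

t0 = [0xc8, 0x19, 0xc8, 0x31, 0x31, 0xc8, 0xff, 0x1b]
t1 = [0xc8, 0x30, 0x6a, 0xc1, 0xdb, 0xc8, 0xcc, 0xd5]

RES = [ 0xc8  0x30  0x6a  0xc1  0xdb  0xc8  0xcc  0xd5 ]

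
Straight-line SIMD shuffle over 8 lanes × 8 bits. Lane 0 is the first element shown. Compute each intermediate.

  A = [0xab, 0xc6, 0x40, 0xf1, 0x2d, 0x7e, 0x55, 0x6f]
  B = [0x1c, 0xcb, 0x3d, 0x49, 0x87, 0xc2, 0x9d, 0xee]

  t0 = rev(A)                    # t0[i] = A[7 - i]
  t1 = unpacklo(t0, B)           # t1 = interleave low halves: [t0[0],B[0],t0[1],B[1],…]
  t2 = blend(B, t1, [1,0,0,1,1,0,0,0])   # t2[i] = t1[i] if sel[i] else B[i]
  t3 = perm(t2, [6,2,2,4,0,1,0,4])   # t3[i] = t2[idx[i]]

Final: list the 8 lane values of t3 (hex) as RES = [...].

  t0: 6f 55 7e 2d f1 40 c6 ab
  t1: 6f 1c 55 cb 7e 3d 2d 49
  t2: 6f cb 3d cb 7e c2 9d ee
  t3: 9d 3d 3d 7e 6f cb 6f 7e

RES = [0x9d, 0x3d, 0x3d, 0x7e, 0x6f, 0xcb, 0x6f, 0x7e]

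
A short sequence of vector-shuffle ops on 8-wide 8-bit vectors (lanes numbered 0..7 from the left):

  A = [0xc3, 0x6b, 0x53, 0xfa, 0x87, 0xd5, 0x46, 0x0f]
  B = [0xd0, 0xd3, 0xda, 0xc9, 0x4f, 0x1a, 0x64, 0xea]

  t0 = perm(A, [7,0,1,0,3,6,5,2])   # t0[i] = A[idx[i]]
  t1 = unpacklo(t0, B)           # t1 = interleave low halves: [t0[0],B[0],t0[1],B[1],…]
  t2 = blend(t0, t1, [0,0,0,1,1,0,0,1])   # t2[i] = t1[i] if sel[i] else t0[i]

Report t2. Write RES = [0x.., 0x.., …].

→ t0 |0f|c3|6b|c3|fa|46|d5|53|
→ t1 |0f|d0|c3|d3|6b|da|c3|c9|
→ t2 |0f|c3|6b|d3|6b|46|d5|c9|

RES = [0x0f, 0xc3, 0x6b, 0xd3, 0x6b, 0x46, 0xd5, 0xc9]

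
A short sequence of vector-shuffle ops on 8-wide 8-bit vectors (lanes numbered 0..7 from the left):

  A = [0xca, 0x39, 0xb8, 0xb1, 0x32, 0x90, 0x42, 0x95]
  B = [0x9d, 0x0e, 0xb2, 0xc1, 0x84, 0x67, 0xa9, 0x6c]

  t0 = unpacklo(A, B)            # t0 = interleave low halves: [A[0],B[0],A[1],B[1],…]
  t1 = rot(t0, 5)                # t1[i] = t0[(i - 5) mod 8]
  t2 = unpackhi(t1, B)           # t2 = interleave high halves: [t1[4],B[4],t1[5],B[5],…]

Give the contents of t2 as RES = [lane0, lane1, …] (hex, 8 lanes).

t0 = [0xca, 0x9d, 0x39, 0x0e, 0xb8, 0xb2, 0xb1, 0xc1]
t1 = [0x0e, 0xb8, 0xb2, 0xb1, 0xc1, 0xca, 0x9d, 0x39]
t2 = [0xc1, 0x84, 0xca, 0x67, 0x9d, 0xa9, 0x39, 0x6c]

RES = [ 0xc1  0x84  0xca  0x67  0x9d  0xa9  0x39  0x6c ]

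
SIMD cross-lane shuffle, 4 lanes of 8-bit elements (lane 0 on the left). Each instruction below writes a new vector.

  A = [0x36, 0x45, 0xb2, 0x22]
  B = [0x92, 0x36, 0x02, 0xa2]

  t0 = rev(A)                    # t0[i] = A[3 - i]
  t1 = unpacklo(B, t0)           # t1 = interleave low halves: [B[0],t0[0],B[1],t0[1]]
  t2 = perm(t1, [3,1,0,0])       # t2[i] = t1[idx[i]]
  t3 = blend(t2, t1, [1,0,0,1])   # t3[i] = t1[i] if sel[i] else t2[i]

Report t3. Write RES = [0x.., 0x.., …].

  t0: 22 b2 45 36
  t1: 92 22 36 b2
  t2: b2 22 92 92
  t3: 92 22 92 b2

RES = [0x92, 0x22, 0x92, 0xb2]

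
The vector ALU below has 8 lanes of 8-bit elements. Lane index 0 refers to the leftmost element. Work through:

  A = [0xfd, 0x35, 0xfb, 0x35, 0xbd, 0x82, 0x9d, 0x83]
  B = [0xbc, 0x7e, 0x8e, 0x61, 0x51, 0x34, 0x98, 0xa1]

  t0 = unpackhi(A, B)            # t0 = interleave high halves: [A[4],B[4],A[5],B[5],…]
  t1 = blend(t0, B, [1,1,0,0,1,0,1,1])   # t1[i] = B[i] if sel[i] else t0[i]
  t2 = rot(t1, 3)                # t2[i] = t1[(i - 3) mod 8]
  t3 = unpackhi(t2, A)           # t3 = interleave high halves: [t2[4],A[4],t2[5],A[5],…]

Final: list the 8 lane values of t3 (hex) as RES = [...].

RES = [0x7e, 0xbd, 0x82, 0x82, 0x34, 0x9d, 0x51, 0x83]

→ t0 |bd|51|82|34|9d|98|83|a1|
→ t1 |bc|7e|82|34|51|98|98|a1|
→ t2 |98|98|a1|bc|7e|82|34|51|
→ t3 |7e|bd|82|82|34|9d|51|83|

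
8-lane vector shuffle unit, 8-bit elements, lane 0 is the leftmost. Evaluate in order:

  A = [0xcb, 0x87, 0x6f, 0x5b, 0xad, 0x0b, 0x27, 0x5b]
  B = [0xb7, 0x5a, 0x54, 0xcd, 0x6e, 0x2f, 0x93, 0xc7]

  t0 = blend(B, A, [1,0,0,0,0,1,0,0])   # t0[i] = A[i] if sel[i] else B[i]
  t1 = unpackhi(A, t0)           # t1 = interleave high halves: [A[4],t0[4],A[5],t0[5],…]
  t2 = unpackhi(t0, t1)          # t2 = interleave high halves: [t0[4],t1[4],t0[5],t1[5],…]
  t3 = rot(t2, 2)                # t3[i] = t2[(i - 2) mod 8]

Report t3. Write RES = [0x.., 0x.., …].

  t0: cb 5a 54 cd 6e 0b 93 c7
  t1: ad 6e 0b 0b 27 93 5b c7
  t2: 6e 27 0b 93 93 5b c7 c7
  t3: c7 c7 6e 27 0b 93 93 5b

RES = [ 0xc7  0xc7  0x6e  0x27  0x0b  0x93  0x93  0x5b ]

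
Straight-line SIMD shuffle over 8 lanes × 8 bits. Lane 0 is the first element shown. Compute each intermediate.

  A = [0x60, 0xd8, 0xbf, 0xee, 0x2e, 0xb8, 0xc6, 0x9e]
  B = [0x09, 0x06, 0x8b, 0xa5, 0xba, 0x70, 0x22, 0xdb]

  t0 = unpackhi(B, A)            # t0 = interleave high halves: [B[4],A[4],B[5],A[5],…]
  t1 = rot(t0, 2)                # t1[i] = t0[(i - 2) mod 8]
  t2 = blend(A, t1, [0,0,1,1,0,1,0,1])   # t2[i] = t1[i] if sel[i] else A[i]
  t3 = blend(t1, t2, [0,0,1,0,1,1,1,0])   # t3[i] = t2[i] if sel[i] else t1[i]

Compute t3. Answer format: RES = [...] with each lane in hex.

RES = [0xdb, 0x9e, 0xba, 0x2e, 0x2e, 0xb8, 0xc6, 0xc6]

  t0: ba 2e 70 b8 22 c6 db 9e
  t1: db 9e ba 2e 70 b8 22 c6
  t2: 60 d8 ba 2e 2e b8 c6 c6
  t3: db 9e ba 2e 2e b8 c6 c6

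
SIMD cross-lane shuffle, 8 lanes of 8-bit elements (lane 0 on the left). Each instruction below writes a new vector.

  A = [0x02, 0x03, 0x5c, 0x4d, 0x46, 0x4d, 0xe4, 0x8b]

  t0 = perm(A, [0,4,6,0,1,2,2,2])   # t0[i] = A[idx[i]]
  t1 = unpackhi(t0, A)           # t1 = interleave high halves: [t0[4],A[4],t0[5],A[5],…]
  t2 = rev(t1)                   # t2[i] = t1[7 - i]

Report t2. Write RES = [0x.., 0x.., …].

RES = [0x8b, 0x5c, 0xe4, 0x5c, 0x4d, 0x5c, 0x46, 0x03]

→ t0 |02|46|e4|02|03|5c|5c|5c|
→ t1 |03|46|5c|4d|5c|e4|5c|8b|
→ t2 |8b|5c|e4|5c|4d|5c|46|03|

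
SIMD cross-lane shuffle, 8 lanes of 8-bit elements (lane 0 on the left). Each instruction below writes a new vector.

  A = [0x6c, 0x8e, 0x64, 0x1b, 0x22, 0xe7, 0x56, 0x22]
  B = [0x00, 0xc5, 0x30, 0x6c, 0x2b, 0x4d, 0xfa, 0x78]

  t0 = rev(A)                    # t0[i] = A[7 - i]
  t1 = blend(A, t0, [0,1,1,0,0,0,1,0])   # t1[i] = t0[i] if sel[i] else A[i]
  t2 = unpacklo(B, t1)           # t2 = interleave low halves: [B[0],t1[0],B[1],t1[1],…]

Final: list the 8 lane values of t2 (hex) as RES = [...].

  t0: 22 56 e7 22 1b 64 8e 6c
  t1: 6c 56 e7 1b 22 e7 8e 22
  t2: 00 6c c5 56 30 e7 6c 1b

RES = [ 0x00  0x6c  0xc5  0x56  0x30  0xe7  0x6c  0x1b ]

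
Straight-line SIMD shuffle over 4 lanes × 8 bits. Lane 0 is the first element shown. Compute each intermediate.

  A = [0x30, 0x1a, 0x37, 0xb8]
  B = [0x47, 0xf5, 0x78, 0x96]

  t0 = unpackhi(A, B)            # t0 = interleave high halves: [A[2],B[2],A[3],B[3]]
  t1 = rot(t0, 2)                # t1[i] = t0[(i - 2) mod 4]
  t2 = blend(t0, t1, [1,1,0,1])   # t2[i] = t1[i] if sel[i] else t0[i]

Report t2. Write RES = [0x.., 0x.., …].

RES = [0xb8, 0x96, 0xb8, 0x78]

  t0: 37 78 b8 96
  t1: b8 96 37 78
  t2: b8 96 b8 78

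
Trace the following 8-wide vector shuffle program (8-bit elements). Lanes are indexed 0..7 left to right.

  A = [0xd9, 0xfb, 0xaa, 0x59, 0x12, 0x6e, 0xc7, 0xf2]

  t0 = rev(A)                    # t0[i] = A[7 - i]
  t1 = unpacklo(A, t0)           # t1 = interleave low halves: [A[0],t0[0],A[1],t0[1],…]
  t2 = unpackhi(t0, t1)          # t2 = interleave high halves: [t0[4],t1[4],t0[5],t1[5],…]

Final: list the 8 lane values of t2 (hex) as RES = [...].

RES = [0x59, 0xaa, 0xaa, 0x6e, 0xfb, 0x59, 0xd9, 0x12]

t0 = [0xf2, 0xc7, 0x6e, 0x12, 0x59, 0xaa, 0xfb, 0xd9]
t1 = [0xd9, 0xf2, 0xfb, 0xc7, 0xaa, 0x6e, 0x59, 0x12]
t2 = [0x59, 0xaa, 0xaa, 0x6e, 0xfb, 0x59, 0xd9, 0x12]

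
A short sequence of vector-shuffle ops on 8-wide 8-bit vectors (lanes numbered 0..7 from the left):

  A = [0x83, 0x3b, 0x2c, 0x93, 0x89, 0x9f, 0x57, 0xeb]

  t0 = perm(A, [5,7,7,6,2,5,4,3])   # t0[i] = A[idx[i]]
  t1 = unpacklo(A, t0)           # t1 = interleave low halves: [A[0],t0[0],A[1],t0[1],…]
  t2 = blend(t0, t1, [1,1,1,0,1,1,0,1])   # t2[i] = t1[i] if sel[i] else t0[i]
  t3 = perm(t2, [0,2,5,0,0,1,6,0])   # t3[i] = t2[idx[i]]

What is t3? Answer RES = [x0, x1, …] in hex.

t0 = [0x9f, 0xeb, 0xeb, 0x57, 0x2c, 0x9f, 0x89, 0x93]
t1 = [0x83, 0x9f, 0x3b, 0xeb, 0x2c, 0xeb, 0x93, 0x57]
t2 = [0x83, 0x9f, 0x3b, 0x57, 0x2c, 0xeb, 0x89, 0x57]
t3 = [0x83, 0x3b, 0xeb, 0x83, 0x83, 0x9f, 0x89, 0x83]

RES = [0x83, 0x3b, 0xeb, 0x83, 0x83, 0x9f, 0x89, 0x83]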